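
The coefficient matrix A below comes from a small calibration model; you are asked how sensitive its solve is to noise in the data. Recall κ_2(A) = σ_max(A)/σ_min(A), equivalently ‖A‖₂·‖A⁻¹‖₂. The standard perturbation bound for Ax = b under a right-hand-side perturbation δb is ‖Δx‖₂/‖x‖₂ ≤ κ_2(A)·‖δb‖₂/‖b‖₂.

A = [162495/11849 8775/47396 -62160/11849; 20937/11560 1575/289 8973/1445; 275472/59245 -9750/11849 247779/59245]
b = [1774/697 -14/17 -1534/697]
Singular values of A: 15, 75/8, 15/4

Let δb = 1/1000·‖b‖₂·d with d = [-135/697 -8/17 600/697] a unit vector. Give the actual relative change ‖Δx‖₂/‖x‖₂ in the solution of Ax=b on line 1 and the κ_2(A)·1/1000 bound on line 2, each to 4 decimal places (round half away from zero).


0.0016
0.0040

largest singular value 15, smallest 15/4
κ = σ_max/σ_min = 15/(15/4) = 4.0000
worst-case relative error ≤ 4.0000 × 1/1000 = 0.0040
solve Ax = b  →  x = [0.0050 0.3702 -0.4590]
‖b‖ = 3.4641, ‖x‖ = 0.5897
Δx = A⁻¹·δb where δb = 1/1000·3.4641·d; ‖Δx‖ = 0.0009
realised ‖Δx‖/‖x‖ = 0.0016
tightness: 0.0016 against a bound of 0.0040 (unrounded ratio ≈ 0.3916)


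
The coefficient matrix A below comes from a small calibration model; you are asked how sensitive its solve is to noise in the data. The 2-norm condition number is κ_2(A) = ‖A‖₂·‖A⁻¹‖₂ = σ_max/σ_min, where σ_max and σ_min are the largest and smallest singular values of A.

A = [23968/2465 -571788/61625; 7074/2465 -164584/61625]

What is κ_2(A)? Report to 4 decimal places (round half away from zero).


297.5000

AᵀA = [24980260/243049 -118951056/1215245; -118951056/1215245 566447056/6076225]; tr = 1416116/7225, det = 3136/7225
solving λ² − 1416116/7225·λ + 3136/7225 = 0 gives λ = 196, 16/7225
σ_max=√196=14, σ_min=√(16/7225)=(4/85) → κ = 297.5000


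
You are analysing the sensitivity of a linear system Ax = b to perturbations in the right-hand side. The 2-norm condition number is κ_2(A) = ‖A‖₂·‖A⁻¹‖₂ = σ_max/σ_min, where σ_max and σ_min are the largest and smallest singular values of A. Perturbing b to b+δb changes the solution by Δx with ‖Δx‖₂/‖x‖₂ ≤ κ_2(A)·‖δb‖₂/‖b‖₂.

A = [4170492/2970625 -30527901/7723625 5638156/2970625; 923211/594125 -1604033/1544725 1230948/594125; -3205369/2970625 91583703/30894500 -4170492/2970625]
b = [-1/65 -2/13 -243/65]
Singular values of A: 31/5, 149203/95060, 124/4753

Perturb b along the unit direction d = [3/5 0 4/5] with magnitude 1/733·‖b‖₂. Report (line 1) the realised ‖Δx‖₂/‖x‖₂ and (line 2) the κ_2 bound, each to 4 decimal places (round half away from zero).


from the listed singular values, σ₁ = 31/5, σ_n = 124/4753
condition number: (31/5) ÷ (124/4753) = 237.6500
κ_2(A)·‖δb‖/‖b‖ = 0.3242
solve Ax = b  →  x = [91.8039 -0.6403 -69.2481]
‖b‖ = 3.7417, ‖x‖ = 114.9942
δb = ε·‖b‖·d = [0.0031 0.0000 0.0041]; solving A·Δx = δb gives ‖Δx‖ = 0.1957
realised ‖Δx‖/‖x‖ = 0.0017
realised/bound (from unrounded values) ≈ 0.0052

0.0017
0.3242


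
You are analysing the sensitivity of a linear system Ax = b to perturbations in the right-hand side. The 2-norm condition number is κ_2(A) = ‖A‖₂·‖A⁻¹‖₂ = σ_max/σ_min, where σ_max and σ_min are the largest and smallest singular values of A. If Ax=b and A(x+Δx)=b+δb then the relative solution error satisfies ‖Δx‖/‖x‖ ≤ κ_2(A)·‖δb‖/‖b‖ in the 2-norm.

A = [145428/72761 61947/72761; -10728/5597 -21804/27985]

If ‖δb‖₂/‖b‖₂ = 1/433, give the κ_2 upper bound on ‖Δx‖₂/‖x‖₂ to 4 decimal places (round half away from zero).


M = AᵀA = [48275280/6295081 100565388/31475405; 100565388/31475405 209608569/157377025]. tr(M)=8381601/931225, det(M)=5184/931225
eigenvalues of AᵀA: λ = (tr ± √(tr²−4·det))/2 = 9, 576/931225
so κ_2 = √(9 / (576/931225)) = 120.6250
worst-case relative error ≤ 120.6250 × 1/433 = 0.2786

0.2786


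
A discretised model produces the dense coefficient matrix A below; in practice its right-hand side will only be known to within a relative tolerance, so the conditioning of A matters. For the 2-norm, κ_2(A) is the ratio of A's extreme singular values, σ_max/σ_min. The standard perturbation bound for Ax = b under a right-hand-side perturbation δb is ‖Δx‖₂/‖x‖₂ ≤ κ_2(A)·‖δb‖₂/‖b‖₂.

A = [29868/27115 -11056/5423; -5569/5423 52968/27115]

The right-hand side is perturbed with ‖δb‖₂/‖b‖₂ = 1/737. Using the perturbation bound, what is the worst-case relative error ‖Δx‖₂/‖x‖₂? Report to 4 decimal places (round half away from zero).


0.2388

AᵀA = [1982689/874225 -148680/34969; -148680/34969 6969664/874225]; tr = 30977/3025, det = 256/75625
char-poly roots: 256/25 and 1/3025
so κ_2 = √((256/25) / (1/3025)) = 176.0000
bound on ‖Δx‖/‖x‖: κ·ε = 176.0000·1/737 = 0.2388


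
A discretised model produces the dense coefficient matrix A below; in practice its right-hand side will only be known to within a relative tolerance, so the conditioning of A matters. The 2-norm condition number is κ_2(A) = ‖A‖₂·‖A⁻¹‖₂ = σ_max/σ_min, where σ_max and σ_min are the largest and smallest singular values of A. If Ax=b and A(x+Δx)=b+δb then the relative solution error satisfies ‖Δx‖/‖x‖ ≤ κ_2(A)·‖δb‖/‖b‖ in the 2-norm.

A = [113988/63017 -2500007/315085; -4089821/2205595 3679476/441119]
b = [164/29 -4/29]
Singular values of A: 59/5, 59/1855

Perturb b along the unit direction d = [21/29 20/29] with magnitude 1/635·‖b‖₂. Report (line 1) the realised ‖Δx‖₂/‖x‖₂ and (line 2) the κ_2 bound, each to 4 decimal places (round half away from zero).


from the listed singular values, σ₁ = 59/5, σ_n = 59/1855
κ = σ_max/σ_min = (59/5)/(59/1855) = 371.0000
κ_2(A)·‖δb‖/‖b‖ = 0.5843
solve Ax = b  →  x = [122.7697 27.2757]
‖b‖ = 5.6569, ‖x‖ = 125.7632
re-solving with b+δb shifts x by Δx of norm 0.2801
relative error = 0.0022
tightness: 0.0022 against a bound of 0.5843 (unrounded ratio ≈ 0.0038)

0.0022
0.5843


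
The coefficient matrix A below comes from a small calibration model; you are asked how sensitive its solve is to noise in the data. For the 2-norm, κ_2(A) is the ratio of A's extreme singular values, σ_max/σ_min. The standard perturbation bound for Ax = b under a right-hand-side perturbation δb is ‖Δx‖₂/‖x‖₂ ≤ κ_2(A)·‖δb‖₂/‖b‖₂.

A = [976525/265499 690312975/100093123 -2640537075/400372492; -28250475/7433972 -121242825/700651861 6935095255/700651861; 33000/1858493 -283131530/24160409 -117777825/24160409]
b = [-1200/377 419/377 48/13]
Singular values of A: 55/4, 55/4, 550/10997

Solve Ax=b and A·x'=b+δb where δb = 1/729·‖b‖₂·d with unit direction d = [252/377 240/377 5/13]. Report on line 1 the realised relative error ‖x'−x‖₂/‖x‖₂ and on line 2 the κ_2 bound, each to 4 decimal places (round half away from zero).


from the listed singular values, σ₁ = 55/4, σ_n = 550/10997
κ_2(A) = (55/4) / (550/10997) = 274.9250
worst-case relative error ≤ 274.9250 × 1/729 = 0.3771
solve Ax = b  →  x = [-0.0839 -0.3460 0.0740]
‖b‖₂ = 5.0000 and ‖x‖₂ = 0.3636
δb = ε·‖b‖·d = [0.0046 0.0044 0.0026]; solving A·Δx = δb gives ‖Δx‖ = 0.1371
dividing the unrounded norms, ‖Δx‖/‖x‖ = 0.3771
so the bound is sharp here: realised error equals the bound

0.3771
0.3771


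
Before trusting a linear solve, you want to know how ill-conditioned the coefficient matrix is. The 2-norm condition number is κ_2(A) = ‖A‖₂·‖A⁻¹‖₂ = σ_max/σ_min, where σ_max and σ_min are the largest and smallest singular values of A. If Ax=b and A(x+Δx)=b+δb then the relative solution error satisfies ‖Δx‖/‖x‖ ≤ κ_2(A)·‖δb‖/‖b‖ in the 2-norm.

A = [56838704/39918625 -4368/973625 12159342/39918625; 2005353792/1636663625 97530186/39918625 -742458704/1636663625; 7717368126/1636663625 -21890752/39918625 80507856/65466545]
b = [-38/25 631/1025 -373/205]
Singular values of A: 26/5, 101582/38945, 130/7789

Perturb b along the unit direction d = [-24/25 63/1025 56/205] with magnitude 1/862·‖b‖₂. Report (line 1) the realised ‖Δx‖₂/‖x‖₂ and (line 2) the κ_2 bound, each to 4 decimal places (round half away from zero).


from the listed singular values, σ₁ = 26/5, σ_n = 130/7789
condition number: (26/5) ÷ (130/7789) = 311.5600
worst-case relative error ≤ 311.5600 × 1/862 = 0.3614
solve Ax = b  →  x = [-12.9777 17.1444 55.9267]
‖b‖ = 2.4495, ‖x‖ = 59.9178
re-solving with b+δb shifts x by Δx of norm 0.1703
realised ‖Δx‖/‖x‖ = 0.0028
so the bound overstates the realised error by a factor of ≈ 127.1991 (computed from the unrounded values)

0.0028
0.3614


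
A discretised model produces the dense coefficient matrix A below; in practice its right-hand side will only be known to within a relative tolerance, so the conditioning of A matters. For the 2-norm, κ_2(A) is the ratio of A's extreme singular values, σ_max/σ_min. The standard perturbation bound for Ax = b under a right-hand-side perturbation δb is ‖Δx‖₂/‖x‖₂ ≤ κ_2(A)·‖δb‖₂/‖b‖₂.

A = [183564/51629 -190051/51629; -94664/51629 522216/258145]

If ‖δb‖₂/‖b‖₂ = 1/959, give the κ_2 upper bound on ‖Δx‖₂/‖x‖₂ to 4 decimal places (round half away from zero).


AᵀA = [147602128/9223369 -774628596/46116845; -774628596/46116845 4068145729/230584225]; tr = 7758198929/230584225, det = 45265984/230584225
eigenvalues of AᵀA: λ = (tr ± √(tr²−4·det))/2 = 841/25, 53824/9223369
κ_2(A) = √(λ_max/λ_min) = √((841/25) / (53824/9223369)) = 75.9250
bound on ‖Δx‖/‖x‖: κ·ε = 75.9250·1/959 = 0.0792

0.0792


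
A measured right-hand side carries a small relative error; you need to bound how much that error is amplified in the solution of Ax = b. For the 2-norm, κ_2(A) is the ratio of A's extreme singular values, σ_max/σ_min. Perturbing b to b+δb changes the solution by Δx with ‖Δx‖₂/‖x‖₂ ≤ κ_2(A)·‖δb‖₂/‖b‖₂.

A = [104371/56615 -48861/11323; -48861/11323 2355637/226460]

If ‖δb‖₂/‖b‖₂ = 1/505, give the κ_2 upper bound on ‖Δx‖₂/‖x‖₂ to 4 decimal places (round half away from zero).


0.5307

M = AᵀA = [417622714/18966025 -801760149/15172820; -801760149/15172820 38485116001/303456400]. tr(M)=10690433/71824, det(M)=13845841/44890000
eigenvalues of AᵀA: λ = (tr ± √(tr²−4·det))/2 = 3721/25, 3721/1795600
so κ_2 = √((3721/25) / (3721/1795600)) = 268.0000
perturbation bound = 268.0000·1/505 = 0.5307


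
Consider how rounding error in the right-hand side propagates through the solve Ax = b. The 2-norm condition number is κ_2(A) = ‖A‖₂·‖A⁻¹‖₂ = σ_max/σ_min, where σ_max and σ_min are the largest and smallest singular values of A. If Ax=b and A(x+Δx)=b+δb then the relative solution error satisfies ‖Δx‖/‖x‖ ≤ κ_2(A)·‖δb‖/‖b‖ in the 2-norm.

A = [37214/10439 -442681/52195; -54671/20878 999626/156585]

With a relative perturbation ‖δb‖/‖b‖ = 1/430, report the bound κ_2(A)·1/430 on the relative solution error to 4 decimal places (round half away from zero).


form AᵀA = [8528445425/435890884 -15349413745/326918163; -15349413745/326918163 110518013989/980754489] with trace 3069988549/23213124 and determinant 6996025/23213124
char-poly roots: 529/4 and 13225/5803281
so κ_2 = √((529/4) / (13225/5803281)) = 240.9000
worst-case relative error ≤ 240.9000 × 1/430 = 0.5602

0.5602


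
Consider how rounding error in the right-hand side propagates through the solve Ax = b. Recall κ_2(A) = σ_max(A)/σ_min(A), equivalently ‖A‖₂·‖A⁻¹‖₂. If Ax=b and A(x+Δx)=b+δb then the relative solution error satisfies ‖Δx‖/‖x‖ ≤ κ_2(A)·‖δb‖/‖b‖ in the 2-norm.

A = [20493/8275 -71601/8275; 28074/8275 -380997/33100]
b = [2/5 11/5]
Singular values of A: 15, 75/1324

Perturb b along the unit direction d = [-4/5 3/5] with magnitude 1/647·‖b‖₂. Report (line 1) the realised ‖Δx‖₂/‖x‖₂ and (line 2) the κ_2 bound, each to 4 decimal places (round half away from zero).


0.0035
0.4093

largest singular value 15, smallest 75/1324
κ_2(A) = 15 / (75/1324) = 264.8000
worst-case relative error ≤ 264.8000 × 1/647 = 0.4093
solve Ax = b  →  x = [16.9845 4.8149]
‖b‖₂ = 2.2361 and ‖x‖₂ = 17.6538
with δb = [-0.0028 0.0021], A·Δx = δb → ‖Δx‖ = 0.0610
relative error = 0.0035
tightness: 0.0035 against a bound of 0.4093 (unrounded ratio ≈ 0.0084)


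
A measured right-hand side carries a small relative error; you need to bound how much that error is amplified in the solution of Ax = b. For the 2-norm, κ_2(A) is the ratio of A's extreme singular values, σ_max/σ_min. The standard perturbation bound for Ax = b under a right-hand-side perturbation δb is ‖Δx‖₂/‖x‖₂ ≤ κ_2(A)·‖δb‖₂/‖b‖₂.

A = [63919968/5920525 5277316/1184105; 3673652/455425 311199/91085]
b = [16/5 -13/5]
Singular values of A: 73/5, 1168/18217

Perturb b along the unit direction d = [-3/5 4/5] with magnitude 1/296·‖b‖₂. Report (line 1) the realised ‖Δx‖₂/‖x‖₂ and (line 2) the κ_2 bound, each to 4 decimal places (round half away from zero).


0.0035
0.7693

σ_max = 73/5, σ_min = 1168/18217
κ = σ_max/σ_min = (73/5)/(1168/18217) = 227.7125
perturbation bound = 227.7125·1/296 = 0.7693
solve Ax = b  →  x = [24.0582 -57.5616]
2-norm of b is 4.1231; of x, 62.3870
re-solving with b+δb shifts x by Δx of norm 0.2173
realised ‖Δx‖/‖x‖ = 0.0035
tightness: 0.0035 against a bound of 0.7693 (unrounded ratio ≈ 0.0045)


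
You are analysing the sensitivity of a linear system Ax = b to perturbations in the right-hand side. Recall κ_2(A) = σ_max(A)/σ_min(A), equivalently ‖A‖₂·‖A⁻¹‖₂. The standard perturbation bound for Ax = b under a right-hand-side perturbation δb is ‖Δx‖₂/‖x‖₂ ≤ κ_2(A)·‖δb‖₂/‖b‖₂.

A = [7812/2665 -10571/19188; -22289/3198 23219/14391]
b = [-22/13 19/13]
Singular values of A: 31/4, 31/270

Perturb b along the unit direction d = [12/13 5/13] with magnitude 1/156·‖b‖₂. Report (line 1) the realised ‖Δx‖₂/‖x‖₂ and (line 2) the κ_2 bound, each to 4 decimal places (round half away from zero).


from the listed singular values, σ₁ = 31/4, σ_n = 31/270
condition number: (31/4) ÷ (31/270) = 67.5000
perturbation bound = 67.5000·1/156 = 0.4327
solve Ax = b  →  x = [-2.1637 -8.4406]
‖b‖ = 2.2361, ‖x‖ = 8.7135
re-solving with b+δb shifts x by Δx of norm 0.1248
dividing the unrounded norms, ‖Δx‖/‖x‖ = 0.0143
realised/bound (from unrounded values) ≈ 0.0331

0.0143
0.4327


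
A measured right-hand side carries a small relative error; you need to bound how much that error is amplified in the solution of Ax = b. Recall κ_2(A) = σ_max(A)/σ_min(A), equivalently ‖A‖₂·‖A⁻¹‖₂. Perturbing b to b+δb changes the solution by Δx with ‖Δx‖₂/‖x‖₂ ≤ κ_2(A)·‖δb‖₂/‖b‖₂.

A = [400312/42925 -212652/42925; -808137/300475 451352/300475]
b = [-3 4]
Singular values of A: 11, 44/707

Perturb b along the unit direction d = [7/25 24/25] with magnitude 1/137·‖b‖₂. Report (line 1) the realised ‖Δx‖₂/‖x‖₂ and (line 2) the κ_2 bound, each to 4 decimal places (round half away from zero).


0.0122
1.2901

σ_max = 11, σ_min = 44/707
κ_2(A) = 11 / (44/707) = 176.7500
perturbation bound = 176.7500·1/137 = 1.2901
solve Ax = b  →  x = [22.3636 42.7045]
‖b‖ = 5.0000, ‖x‖ = 48.2059
Δx = A⁻¹·δb where δb = 1/137·5.0000·d; ‖Δx‖ = 0.5864
relative error = 0.0122
tightness: 0.0122 against a bound of 1.2901 (unrounded ratio ≈ 0.0094)


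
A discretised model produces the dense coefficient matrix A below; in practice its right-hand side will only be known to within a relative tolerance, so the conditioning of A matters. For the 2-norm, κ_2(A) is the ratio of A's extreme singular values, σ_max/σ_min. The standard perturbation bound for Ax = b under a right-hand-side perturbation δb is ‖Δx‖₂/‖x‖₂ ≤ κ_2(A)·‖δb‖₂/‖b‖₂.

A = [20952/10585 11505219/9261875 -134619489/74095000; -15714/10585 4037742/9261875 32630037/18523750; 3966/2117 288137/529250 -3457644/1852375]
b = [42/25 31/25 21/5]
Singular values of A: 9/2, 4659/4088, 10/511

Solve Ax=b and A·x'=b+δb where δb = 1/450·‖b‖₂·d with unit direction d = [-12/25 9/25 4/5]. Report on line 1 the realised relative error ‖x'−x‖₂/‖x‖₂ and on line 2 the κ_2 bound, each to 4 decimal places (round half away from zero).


0.0035
0.5110

largest singular value 9/2, smallest 10/511
κ_2(A) = (9/2) / (10/511) = 229.9500
κ_2(A)·‖δb‖/‖b‖ = 0.5110
solve Ax = b  →  x = [111.4701 -27.7829 101.5231]
‖b‖₂ = 4.6904 and ‖x‖₂ = 153.3115
Δx = A⁻¹·δb where δb = 1/450·4.6904·d; ‖Δx‖ = 0.5326
relative error = 0.0035
so the bound overstates the realised error by a factor of ≈ 147.0875 (computed from the unrounded values)


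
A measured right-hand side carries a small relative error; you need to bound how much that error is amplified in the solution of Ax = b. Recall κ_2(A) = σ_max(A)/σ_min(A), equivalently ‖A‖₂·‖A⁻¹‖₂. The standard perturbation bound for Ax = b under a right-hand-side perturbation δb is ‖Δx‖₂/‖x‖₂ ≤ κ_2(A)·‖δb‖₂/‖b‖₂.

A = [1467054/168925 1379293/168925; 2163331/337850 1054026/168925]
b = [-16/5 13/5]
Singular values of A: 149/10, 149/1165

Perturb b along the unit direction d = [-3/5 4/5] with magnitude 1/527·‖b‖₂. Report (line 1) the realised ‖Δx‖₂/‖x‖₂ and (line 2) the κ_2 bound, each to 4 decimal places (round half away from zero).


0.0020
0.2211

σ_max = 149/10, σ_min = 149/1165
κ = σ_max/σ_min = (149/10)/(149/1165) = 116.5000
κ_2(A)·‖δb‖/‖b‖ = 0.2211
solve Ax = b  →  x = [-21.6177 22.6012]
‖b‖₂ = 4.1231 and ‖x‖₂ = 31.2752
Δx = A⁻¹·δb where δb = 1/527·4.1231·d; ‖Δx‖ = 0.0612
relative error = 0.0020
realised/bound (from unrounded values) ≈ 0.0088


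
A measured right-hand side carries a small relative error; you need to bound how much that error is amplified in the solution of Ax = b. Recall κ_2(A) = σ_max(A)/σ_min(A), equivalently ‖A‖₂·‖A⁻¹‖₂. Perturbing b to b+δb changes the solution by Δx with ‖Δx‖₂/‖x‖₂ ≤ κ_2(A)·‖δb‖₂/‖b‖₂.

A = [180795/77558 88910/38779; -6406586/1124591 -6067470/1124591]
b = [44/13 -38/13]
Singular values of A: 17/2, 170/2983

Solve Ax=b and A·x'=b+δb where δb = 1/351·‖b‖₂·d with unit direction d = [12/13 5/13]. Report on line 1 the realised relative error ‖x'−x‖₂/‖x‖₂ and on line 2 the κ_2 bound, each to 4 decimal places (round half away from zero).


0.0064
0.4249

largest singular value 17/2, smallest 170/2983
condition number: (17/2) ÷ (170/2983) = 149.1500
worst-case relative error ≤ 149.1500 × 1/351 = 0.4249
solve Ax = b  →  x = [-23.8621 25.7375]
‖b‖₂ = 4.4721 and ‖x‖₂ = 35.0973
Δx = A⁻¹·δb where δb = 1/351·4.4721·d; ‖Δx‖ = 0.2236
dividing the unrounded norms, ‖Δx‖/‖x‖ = 0.0064
tightness: 0.0064 against a bound of 0.4249 (unrounded ratio ≈ 0.0150)


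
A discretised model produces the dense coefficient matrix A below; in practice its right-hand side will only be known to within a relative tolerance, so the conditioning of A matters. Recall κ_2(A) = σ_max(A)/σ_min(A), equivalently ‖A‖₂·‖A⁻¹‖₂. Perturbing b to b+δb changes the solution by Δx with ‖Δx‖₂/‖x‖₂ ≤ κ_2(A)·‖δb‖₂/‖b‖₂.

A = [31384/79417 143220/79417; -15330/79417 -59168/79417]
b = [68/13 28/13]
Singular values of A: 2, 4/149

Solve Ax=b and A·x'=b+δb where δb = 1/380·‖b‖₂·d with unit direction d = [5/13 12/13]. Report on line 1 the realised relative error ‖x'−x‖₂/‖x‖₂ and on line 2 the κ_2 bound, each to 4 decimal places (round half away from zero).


0.0037
0.1961

σ_max = 2, σ_min = 4/149
κ = σ_max/σ_min = 2/(4/149) = 74.5000
worst-case relative error ≤ 74.5000 × 1/380 = 0.1961
solve Ax = b  →  x = [-144.9268 34.6585]
2-norm of b is 5.6569; of x, 149.0134
δb = ε·‖b‖·d = [0.0057 0.0137]; solving A·Δx = δb gives ‖Δx‖ = 0.5545
relative error = 0.0037
realised/bound (from unrounded values) ≈ 0.0190


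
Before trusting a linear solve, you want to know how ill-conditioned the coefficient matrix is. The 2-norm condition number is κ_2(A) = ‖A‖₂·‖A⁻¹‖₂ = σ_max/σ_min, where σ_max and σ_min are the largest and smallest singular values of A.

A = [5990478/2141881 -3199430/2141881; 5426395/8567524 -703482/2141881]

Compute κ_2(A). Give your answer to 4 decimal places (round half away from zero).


384.1250

AᵀA = [359083277449/43665953296 -23938676775/5458244162; -23938676775/5458244162 6383842504/2729122081]; tr = 1595933417/151093264, det = 28561/37773316
λ_max, λ_min = (1595933417/151093264 ± √2546934425501886225/22829174426173696)/2 = 169/16, 676/9443329
σ_max=√(169/16)=(13/4), σ_min=√(676/9443329)=(26/3073) → κ = 384.1250


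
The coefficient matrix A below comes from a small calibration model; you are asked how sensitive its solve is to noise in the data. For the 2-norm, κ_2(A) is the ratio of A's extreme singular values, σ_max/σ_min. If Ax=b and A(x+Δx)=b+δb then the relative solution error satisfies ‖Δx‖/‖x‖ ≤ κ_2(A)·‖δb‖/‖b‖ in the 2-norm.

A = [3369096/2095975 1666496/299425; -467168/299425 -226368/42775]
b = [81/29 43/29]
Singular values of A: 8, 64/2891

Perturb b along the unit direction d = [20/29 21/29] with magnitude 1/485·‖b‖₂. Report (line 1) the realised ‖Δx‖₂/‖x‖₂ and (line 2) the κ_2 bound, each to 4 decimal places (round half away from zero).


0.0022
0.7451

largest singular value 8, smallest 64/2891
κ_2(A) = 8 / (64/2891) = 361.3750
κ_2(A)·‖δb‖/‖b‖ = 0.7451
solve Ax = b  →  x = [-130.0600 38.0644]
2-norm of b is 3.1623; of x, 135.5157
with δb = [0.0045 0.0047], A·Δx = δb → ‖Δx‖ = 0.2945
dividing the unrounded norms, ‖Δx‖/‖x‖ = 0.0022
tightness: 0.0022 against a bound of 0.7451 (unrounded ratio ≈ 0.0029)


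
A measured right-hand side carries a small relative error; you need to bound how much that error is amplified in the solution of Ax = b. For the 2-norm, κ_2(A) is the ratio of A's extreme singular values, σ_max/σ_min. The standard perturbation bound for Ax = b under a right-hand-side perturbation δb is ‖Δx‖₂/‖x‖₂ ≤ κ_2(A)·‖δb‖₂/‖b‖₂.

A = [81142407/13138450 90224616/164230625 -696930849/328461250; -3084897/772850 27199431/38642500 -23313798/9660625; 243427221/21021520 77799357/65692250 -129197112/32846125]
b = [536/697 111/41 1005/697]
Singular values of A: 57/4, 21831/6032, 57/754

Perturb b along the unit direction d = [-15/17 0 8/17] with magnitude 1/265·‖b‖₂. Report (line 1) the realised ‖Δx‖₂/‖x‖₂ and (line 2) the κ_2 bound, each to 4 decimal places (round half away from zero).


from the listed singular values, σ₁ = 57/4, σ_n = 57/754
κ = σ_max/σ_min = (57/4)/(57/754) = 188.5000
worst-case relative error ≤ 188.5000 × 1/265 = 0.7113
solve Ax = b  →  x = [-0.1647 0.2283 -0.7828]
‖b‖₂ = 3.1623 and ‖x‖₂ = 0.8319
Δx = A⁻¹·δb where δb = 1/265·3.1623·d; ‖Δx‖ = 0.1579
realised ‖Δx‖/‖x‖ = 0.1898
so the bound overstates the realised error by a factor of ≈ 3.7486 (computed from the unrounded values)

0.1898
0.7113


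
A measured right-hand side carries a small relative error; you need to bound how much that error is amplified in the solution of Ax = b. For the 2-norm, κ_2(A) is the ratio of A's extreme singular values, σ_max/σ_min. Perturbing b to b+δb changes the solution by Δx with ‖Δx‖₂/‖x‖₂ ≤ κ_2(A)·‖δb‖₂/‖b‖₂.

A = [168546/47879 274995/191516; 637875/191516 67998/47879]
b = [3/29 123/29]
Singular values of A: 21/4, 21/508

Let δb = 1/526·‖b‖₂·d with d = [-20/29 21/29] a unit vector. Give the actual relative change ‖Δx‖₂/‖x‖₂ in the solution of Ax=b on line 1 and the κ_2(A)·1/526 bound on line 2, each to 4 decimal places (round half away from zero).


σ_max = 21/4, σ_min = 21/508
κ = σ_max/σ_min = (21/4)/(21/508) = 127.0000
κ_2(A)·‖δb‖/‖b‖ = 0.2414
solve Ax = b  →  x = [-27.3846 67.2088]
‖b‖₂ = 4.2426 and ‖x‖₂ = 72.5737
δb = ε·‖b‖·d = [-0.0056 0.0058]; solving A·Δx = δb gives ‖Δx‖ = 0.1951
relative error = 0.0027
tightness: 0.0027 against a bound of 0.2414 (unrounded ratio ≈ 0.0111)

0.0027
0.2414


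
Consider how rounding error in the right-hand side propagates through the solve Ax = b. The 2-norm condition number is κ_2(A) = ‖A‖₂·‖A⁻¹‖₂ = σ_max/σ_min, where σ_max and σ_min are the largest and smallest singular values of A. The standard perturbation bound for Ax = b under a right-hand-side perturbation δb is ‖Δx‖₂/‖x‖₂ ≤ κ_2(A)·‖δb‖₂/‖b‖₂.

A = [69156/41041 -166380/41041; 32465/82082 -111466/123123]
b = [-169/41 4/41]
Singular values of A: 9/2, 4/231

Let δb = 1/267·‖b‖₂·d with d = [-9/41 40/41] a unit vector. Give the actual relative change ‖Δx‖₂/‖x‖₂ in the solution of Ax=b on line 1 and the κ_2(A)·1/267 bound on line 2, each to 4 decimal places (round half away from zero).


σ_max = 9/2, σ_min = 4/231
condition number: (9/2) ÷ (4/231) = 259.8750
κ_2(A)·‖δb‖/‖b‖ = 0.9733
solve Ax = b  →  x = [52.9658 23.0321]
2-norm of b is 4.1231; of x, 57.7568
with δb = [-0.0034 0.0151], A·Δx = δb → ‖Δx‖ = 0.8918
realised ‖Δx‖/‖x‖ = 0.0154
tightness: 0.0154 against a bound of 0.9733 (unrounded ratio ≈ 0.0159)

0.0154
0.9733


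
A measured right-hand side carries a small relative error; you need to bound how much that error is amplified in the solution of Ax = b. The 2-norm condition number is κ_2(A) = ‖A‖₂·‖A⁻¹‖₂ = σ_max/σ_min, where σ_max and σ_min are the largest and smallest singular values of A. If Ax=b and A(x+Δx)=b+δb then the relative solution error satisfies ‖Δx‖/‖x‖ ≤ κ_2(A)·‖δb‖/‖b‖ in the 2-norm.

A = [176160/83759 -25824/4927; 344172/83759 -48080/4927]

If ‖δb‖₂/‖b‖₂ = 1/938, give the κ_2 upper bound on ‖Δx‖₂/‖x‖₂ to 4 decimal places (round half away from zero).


0.1515

M = AᵀA = [517255056/24275329 -1240996800/24275329; -1240996800/24275329 2978565376/24275329]. tr(M)=20685328/143641, det(M)=147456/143641
eigenvalues of AᵀA: λ = (tr ± √(tr²−4·det))/2 = 144, 1024/143641
κ_2(A) = √(λ_max/λ_min) = √(144 / (1024/143641)) = 142.1250
bound on ‖Δx‖/‖x‖: κ·ε = 142.1250·1/938 = 0.1515


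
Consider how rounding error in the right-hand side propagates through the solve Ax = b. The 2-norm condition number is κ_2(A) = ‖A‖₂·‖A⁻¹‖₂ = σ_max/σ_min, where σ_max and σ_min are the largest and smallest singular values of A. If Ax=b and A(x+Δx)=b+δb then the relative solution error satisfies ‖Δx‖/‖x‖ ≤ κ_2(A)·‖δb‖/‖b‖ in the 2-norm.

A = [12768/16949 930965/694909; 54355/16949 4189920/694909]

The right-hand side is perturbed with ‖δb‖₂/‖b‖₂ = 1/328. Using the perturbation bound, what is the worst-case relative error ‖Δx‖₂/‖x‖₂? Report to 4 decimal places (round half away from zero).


0.6079

M = AᵀA = [3117487849/287268601 5844625920/287268601; 5844625920/287268601 10959027625/287268601]. tr(M)=48707666/994009, det(M)=60025/994009
solving λ² − 48707666/994009·λ + 60025/994009 = 0 gives λ = 49, 1225/994009
σ_max=√49=7, σ_min=√(1225/994009)=(35/997) → κ = 199.4000
κ_2(A)·‖δb‖/‖b‖ = 0.6079


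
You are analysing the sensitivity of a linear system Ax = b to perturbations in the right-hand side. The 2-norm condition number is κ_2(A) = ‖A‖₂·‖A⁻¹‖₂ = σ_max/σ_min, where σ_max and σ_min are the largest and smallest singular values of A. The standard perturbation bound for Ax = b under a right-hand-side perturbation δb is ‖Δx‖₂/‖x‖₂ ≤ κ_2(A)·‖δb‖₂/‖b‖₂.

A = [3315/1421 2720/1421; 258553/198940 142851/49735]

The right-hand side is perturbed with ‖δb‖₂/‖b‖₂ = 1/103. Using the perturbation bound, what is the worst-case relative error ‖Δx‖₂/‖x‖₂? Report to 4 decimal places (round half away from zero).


0.0416

M = AᵀA = [335598649/47059600 96452883/11764900; 96452883/11764900 35040961/2941225]. tr(M)=35850161/1882384, det(M)=2088025/117649
solving λ² − 35850161/1882384·λ + 2088025/117649 = 0 gives λ = 289/16, 115600/117649
κ_2(A) = √(λ_max/λ_min) = √((289/16) / (115600/117649)) = 4.2875
κ_2(A)·‖δb‖/‖b‖ = 0.0416


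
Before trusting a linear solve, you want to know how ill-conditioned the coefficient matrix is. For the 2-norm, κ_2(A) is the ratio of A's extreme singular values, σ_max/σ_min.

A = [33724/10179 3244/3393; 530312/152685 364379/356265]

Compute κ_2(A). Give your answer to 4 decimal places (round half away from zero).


form AᵀA = [638674384/27720225 434649928/64680525; 434649928/64680525 295831201/150921225] with trace 1358301025/54331641 and determinant 250000/54331641
solving λ² − 1358301025/54331641·λ + 250000/54331641 = 0 gives λ = 25, 10000/54331641
σ_max=√25=5, σ_min=√(10000/54331641)=(100/7371) → κ = 368.5500

368.5500


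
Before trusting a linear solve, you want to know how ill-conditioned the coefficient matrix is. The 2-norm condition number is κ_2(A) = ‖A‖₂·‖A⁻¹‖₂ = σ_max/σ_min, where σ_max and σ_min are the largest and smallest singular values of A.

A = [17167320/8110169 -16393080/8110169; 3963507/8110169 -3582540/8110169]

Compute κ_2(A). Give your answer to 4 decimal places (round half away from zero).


170.5250

M = AᵀA = [184667616729/39128400481 -175862386980/39128400481; -175862386980/39128400481 167500098000/39128400481]. tr(M)=418748769/46526041, det(M)=129600/46526041
eigenvalues of AᵀA: λ = (tr ± √(tr²−4·det))/2 = 9, 14400/46526041
so κ_2 = √(9 / (14400/46526041)) = 170.5250


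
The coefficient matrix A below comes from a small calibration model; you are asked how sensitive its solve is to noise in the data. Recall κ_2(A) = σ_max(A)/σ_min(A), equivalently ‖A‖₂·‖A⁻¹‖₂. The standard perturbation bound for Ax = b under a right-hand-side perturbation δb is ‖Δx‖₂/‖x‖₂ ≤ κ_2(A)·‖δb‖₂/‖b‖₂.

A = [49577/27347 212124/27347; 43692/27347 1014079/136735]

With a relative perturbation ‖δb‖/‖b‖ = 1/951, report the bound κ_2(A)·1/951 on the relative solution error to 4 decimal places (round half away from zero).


0.1209

AᵀA = [5192473/889249 115207488/4446245; 115207488/4446245 2560369801/22231225]; tr = 1600346/13225, det = 14641/13225
λ_max, λ_min = (1600346/13225 ± √2560332810816/174900625)/2 = 121, 121/13225
so κ_2 = √(121 / (121/13225)) = 115.0000
worst-case relative error ≤ 115.0000 × 1/951 = 0.1209


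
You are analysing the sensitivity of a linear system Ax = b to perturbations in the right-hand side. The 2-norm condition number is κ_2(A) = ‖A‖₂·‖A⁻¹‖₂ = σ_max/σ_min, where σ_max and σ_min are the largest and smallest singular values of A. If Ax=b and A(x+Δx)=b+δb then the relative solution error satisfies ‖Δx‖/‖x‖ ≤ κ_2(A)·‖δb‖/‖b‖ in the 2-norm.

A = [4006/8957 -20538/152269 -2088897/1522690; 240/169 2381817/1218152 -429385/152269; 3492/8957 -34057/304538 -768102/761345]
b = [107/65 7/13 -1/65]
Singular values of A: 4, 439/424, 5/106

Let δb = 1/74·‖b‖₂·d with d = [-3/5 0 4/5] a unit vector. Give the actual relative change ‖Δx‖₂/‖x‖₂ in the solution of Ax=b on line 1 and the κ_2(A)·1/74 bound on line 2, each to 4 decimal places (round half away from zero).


0.0234
1.1459

largest singular value 4, smallest 5/106
κ = σ_max/σ_min = 4/(5/106) = 84.8000
bound on ‖Δx‖/‖x‖: κ·ε = 84.8000·1/74 = 1.1459
solve Ax = b  →  x = [-19.4731 3.0935 -7.8527]
2-norm of b is 1.7321; of x, 21.2235
with δb = [-0.0140 0.0000 0.0187], A·Δx = δb → ‖Δx‖ = 0.4962
dividing the unrounded norms, ‖Δx‖/‖x‖ = 0.0234
realised/bound (from unrounded values) ≈ 0.0204


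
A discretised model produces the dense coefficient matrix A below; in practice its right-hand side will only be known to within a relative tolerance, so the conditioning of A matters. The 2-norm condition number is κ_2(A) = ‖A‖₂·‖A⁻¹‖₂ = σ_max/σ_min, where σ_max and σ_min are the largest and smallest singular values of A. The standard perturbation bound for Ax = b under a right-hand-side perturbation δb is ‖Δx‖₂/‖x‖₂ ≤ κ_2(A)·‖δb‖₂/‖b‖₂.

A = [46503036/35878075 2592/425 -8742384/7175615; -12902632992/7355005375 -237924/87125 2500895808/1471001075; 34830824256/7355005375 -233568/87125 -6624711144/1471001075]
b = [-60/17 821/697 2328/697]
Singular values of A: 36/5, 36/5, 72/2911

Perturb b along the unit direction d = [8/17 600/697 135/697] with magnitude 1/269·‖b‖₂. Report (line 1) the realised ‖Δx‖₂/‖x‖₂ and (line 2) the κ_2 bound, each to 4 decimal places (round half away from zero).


from the listed singular values, σ₁ = 36/5, σ_n = 72/2911
κ_2(A) = (36/5) / (72/2911) = 291.1000
worst-case relative error ≤ 291.1000 × 1/269 = 1.0822
solve Ax = b  →  x = [0.1770 -0.6500 -0.1686]
‖b‖ = 5.0000, ‖x‖ = 0.6944
Δx = A⁻¹·δb where δb = 1/269·5.0000·d; ‖Δx‖ = 0.7515
dividing the unrounded norms, ‖Δx‖/‖x‖ = 1.0822
realised/bound = 1 exactly: the bound is attained for this b and d

1.0822
1.0822


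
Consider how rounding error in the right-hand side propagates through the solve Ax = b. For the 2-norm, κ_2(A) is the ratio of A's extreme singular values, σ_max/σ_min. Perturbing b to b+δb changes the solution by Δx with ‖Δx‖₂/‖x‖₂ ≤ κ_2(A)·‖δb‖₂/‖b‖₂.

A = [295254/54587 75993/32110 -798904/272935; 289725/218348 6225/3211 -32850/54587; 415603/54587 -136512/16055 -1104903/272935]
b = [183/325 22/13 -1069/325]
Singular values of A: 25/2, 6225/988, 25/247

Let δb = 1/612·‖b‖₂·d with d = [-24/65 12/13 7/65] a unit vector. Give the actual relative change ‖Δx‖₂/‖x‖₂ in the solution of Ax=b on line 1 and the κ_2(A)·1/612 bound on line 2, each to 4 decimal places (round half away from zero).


σ_max = 25/2, σ_min = 25/247
condition number: (25/2) ÷ (25/247) = 123.5000
perturbation bound = 123.5000·1/612 = 0.2018
solve Ax = b  →  x = [4.6481 0.3979 8.7184]
‖b‖ = 3.7417, ‖x‖ = 9.8880
re-solving with b+δb shifts x by Δx of norm 0.0604
dividing the unrounded norms, ‖Δx‖/‖x‖ = 0.0061
so the bound overstates the realised error by a factor of ≈ 33.0335 (computed from the unrounded values)

0.0061
0.2018


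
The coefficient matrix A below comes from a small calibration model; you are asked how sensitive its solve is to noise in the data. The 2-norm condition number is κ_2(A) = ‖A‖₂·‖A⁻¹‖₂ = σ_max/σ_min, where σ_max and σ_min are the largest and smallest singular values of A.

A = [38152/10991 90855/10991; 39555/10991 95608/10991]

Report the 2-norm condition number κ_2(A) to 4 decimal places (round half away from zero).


379.0000

M = AᵀA = [3591169/143641 8618400/143641; 8618400/143641 20684329/143641]. tr(M)=24275498/143641, det(M)=28561/143641
char-poly roots: 169 and 169/143641
σ_max=√169=13, σ_min=√(169/143641)=(13/379) → κ = 379.0000


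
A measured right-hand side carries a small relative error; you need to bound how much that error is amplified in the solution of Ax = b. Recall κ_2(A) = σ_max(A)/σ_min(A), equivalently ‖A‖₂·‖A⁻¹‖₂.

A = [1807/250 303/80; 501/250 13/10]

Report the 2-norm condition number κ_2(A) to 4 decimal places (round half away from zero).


40.0000

form AᵀA = [2813/50 4797/160; 4797/160 4105/256] with trace 462689/6400 and determinant 83521/25600
char-poly roots: 289/4 and 289/6400
κ = σ_max/σ_min = (17/2)/(17/80) = 40.0000


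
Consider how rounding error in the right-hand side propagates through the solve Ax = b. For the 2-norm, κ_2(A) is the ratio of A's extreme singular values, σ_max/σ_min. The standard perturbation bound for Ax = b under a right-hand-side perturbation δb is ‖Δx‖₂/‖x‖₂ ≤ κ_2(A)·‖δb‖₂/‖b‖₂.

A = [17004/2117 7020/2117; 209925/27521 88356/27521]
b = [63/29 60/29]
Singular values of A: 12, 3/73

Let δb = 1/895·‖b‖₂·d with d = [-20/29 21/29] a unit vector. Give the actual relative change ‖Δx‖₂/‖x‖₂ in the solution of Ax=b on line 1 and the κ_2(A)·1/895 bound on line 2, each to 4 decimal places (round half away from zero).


0.3263
0.3263

from the listed singular values, σ₁ = 12, σ_n = 3/73
condition number: 12 ÷ (3/73) = 292.0000
κ_2(A)·‖δb‖/‖b‖ = 0.3263
solve Ax = b  →  x = [0.2308 0.0962]
‖b‖₂ = 3.0000 and ‖x‖₂ = 0.2500
δb = ε·‖b‖·d = [-0.0023 0.0024]; solving A·Δx = δb gives ‖Δx‖ = 0.0816
dividing the unrounded norms, ‖Δx‖/‖x‖ = 0.3263
so the bound is sharp here: realised error equals the bound


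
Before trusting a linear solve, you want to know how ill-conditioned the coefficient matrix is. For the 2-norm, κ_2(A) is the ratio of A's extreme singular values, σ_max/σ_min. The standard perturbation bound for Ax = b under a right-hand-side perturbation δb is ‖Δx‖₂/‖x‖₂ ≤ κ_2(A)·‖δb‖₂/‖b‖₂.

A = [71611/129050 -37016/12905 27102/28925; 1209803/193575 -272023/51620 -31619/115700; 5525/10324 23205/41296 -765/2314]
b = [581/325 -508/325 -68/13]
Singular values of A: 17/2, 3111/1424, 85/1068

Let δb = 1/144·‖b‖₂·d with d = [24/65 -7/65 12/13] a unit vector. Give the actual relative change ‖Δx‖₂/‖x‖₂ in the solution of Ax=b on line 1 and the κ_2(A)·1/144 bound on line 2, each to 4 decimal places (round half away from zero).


0.0100
0.7417

σ_max = 17/2, σ_min = 85/1068
condition number: (17/2) ÷ (85/1068) = 106.8000
κ_2(A)·‖δb‖/‖b‖ = 0.7417
solve Ax = b  →  x = [-17.5105 -18.2155 -43.4844]
‖b‖₂ = 5.7446 and ‖x‖₂ = 50.2923
with δb = [0.0147 -0.0043 0.0368], A·Δx = δb → ‖Δx‖ = 0.5012
dividing the unrounded norms, ‖Δx‖/‖x‖ = 0.0100
so the bound overstates the realised error by a factor of ≈ 74.4155 (computed from the unrounded values)


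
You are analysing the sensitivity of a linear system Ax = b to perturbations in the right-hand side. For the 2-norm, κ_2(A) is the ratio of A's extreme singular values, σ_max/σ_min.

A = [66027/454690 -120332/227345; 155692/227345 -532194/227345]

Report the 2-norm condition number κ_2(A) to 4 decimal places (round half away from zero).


277.2500

AᵀA = [12054677/24597620 -10330866/6149405; -10330866/6149405 35420612/6149405]; tr = 30747425/4919524, det = 625/1229881
eigenvalues of AᵀA: λ = (tr ± √(tr²−4·det))/2 = 25/4, 100/1229881
so κ_2 = √((25/4) / (100/1229881)) = 277.2500


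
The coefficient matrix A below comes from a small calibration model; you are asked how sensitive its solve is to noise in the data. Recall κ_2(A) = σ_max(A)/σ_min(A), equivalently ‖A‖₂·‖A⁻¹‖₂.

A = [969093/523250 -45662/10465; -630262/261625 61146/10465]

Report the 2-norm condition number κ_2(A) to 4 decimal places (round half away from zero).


201.2500

M = AᵀA = [101122479889/10951622500 -12132672507/547581125; -12132672507/547581125 1164770312/21903245]. tr(M)=4044423881/64802500, det(M)=38950081/405015625
eigenvalues of AᵀA: λ = (tr ± √(tr²−4·det))/2 = 6241/100, 24964/16200625
so κ_2 = √((6241/100) / (24964/16200625)) = 201.2500


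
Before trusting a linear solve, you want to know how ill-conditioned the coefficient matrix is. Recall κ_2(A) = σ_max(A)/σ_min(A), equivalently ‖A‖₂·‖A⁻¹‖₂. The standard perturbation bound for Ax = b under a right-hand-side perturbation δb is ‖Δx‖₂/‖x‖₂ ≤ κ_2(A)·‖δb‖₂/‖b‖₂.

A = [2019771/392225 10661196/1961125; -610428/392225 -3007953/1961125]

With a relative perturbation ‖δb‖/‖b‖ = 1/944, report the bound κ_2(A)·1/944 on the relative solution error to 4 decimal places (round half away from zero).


0.1146

M = AᵀA = [7123355577/246144721 37390901184/1230723605; 37390901184/1230723605 196334210241/6153618025]. tr(M)=445205826/7317025, det(M)=2313441/7317025
eigenvalues of AᵀA: λ = (tr ± √(tr²−4·det))/2 = 1521/25, 1521/292681
so κ_2 = √((1521/25) / (1521/292681)) = 108.2000
κ_2(A)·‖δb‖/‖b‖ = 0.1146
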